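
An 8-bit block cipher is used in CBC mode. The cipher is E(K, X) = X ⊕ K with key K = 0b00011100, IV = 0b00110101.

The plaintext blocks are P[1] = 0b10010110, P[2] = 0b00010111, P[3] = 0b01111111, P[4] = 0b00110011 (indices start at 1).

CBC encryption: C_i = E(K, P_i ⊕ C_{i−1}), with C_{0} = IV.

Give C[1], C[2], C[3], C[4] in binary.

C[1] = 0b10111111, C[2] = 0b10110100, C[3] = 0b11010111, C[4] = 0b11111000

C[1]: P[1] ⊕ 0b00110101 = 0b10100011; E(K, 0b10100011) = 0b10111111.
C[2]: P[2] ⊕ 0b10111111 = 0b10101000; E(K, 0b10101000) = 0b10110100.
C[3]: P[3] ⊕ 0b10110100 = 0b11001011; E(K, 0b11001011) = 0b11010111.
C[4]: P[4] ⊕ 0b11010111 = 0b11100100; E(K, 0b11100100) = 0b11111000.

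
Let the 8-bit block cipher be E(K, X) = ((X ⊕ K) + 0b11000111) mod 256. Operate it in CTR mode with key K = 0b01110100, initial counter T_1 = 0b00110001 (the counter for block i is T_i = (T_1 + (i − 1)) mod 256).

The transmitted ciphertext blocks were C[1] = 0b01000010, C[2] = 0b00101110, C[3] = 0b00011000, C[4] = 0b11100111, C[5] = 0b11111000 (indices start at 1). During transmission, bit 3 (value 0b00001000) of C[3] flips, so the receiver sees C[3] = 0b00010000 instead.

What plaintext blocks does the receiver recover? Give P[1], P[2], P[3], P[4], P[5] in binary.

CTR decryption: S_i = E(K, T_i) where T_i is the counter for block i; P_i = C_i ⊕ S_i.
Only C[3] changed, to 0b00010000. In CTR, a change in C_i flips the same bit in P_i only; the keystream is unaffected. Decrypting the received ciphertext:
P[1]: T = 0b00110001, S = E(K, T) = 0b00001100; 0b01000010 ⊕ 0b00001100 = 0b01001110.
P[2]: T = 0b00110010, S = E(K, T) = 0b00001101; 0b00101110 ⊕ 0b00001101 = 0b00100011.
P[3]: T = 0b00110011, S = E(K, T) = 0b00001110; 0b00010000 ⊕ 0b00001110 = 0b00011110.
P[4]: T = 0b00110100, S = E(K, T) = 0b00000111; 0b11100111 ⊕ 0b00000111 = 0b11100000.
P[5]: T = 0b00110101, S = E(K, T) = 0b00001000; 0b11111000 ⊕ 0b00001000 = 0b11110000.
Blocks that differ from the original plaintext: P[3].

P[1] = 0b01001110, P[2] = 0b00100011, P[3] = 0b00011110, P[4] = 0b11100000, P[5] = 0b11110000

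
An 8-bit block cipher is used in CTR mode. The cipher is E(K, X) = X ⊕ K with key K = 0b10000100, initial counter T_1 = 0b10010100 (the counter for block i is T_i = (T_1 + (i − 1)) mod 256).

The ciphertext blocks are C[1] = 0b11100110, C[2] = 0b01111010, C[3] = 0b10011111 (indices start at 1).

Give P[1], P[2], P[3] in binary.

P[1] = 0b11110110, P[2] = 0b01101011, P[3] = 0b10001101

CTR decryption: S_i = E(K, T_i) where T_i is the counter for block i; P_i = C_i ⊕ S_i.
P[1]: T = 0b10010100, S = E(K, T) = 0b00010000; 0b11100110 ⊕ 0b00010000 = 0b11110110.
P[2]: T = 0b10010101, S = E(K, T) = 0b00010001; 0b01111010 ⊕ 0b00010001 = 0b01101011.
P[3]: T = 0b10010110, S = E(K, T) = 0b00010010; 0b10011111 ⊕ 0b00010010 = 0b10001101.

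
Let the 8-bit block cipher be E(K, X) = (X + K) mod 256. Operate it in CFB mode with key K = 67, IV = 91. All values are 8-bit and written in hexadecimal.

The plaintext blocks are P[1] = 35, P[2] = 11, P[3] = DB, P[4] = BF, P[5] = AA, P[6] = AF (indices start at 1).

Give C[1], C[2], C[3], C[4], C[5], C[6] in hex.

CFB encryption: C_i = P_i ⊕ E(K, C_{i−1}), with C_{0} = IV.
C[1]: E(K, 91) = F8; 35 ⊕ F8 = CD.
C[2]: E(K, CD) = 34; 11 ⊕ 34 = 25.
C[3]: E(K, 25) = 8C; DB ⊕ 8C = 57.
C[4]: E(K, 57) = BE; BF ⊕ BE = 01.
C[5]: E(K, 01) = 68; AA ⊕ 68 = C2.
C[6]: E(K, C2) = 29; AF ⊕ 29 = 86.

C[1] = CD, C[2] = 25, C[3] = 57, C[4] = 01, C[5] = C2, C[6] = 86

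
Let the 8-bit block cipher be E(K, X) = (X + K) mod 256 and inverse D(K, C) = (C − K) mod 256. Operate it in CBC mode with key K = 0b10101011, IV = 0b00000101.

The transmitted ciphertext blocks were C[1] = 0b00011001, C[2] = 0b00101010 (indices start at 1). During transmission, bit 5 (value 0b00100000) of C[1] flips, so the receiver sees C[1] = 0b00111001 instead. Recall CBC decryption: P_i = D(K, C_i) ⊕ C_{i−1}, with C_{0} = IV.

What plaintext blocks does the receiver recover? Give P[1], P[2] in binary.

P[1] = 0b10001011, P[2] = 0b01000110

Only C[1] changed, to 0b00111001. In CBC, a change in C_i garbles P_i and flips the same bit in P_{i+1}. Decrypting the received ciphertext:
P[1]: D(K, 0b00111001) = 0b10001110; 0b10001110 ⊕ 0b00000101 = 0b10001011.
P[2]: D(K, 0b00101010) = 0b01111111; 0b01111111 ⊕ 0b00111001 = 0b01000110.
Blocks that differ from the original plaintext: P[1], P[2].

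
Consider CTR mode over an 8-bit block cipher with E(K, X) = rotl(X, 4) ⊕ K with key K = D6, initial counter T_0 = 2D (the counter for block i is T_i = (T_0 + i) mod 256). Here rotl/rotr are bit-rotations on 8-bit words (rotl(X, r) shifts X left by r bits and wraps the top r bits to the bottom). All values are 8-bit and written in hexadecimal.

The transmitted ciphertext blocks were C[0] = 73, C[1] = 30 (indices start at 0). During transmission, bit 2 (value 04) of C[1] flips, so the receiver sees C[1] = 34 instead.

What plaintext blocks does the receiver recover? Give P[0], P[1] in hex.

CTR decryption: S_i = E(K, T_i) where T_i is the counter for block i; P_i = C_i ⊕ S_i.
Only C[1] changed, to 34. In CTR, a change in C_i flips the same bit in P_i only; the keystream is unaffected. Decrypting the received ciphertext:
P[0]: T = 2D, S = E(K, T) = 04; 73 ⊕ 04 = 77.
P[1]: T = 2E, S = E(K, T) = 34; 34 ⊕ 34 = 00.
Blocks that differ from the original plaintext: P[1].

P[0] = 77, P[1] = 00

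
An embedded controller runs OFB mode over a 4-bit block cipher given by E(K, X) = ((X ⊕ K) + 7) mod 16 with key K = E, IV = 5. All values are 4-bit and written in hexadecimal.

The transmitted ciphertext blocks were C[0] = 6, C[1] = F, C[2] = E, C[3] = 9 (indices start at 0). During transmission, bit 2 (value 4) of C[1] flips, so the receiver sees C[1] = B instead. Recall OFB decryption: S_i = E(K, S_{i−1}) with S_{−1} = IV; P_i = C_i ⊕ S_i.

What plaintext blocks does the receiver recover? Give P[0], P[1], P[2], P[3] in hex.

Only C[1] changed, to B. In OFB, a change in C_i flips the same bit in P_i only; the keystream is unaffected. Decrypting the received ciphertext:
P[0]: S = E(K, 5) = 2; 6 ⊕ 2 = 4.
P[1]: S = E(K, 2) = 3; B ⊕ 3 = 8.
P[2]: S = E(K, 3) = 4; E ⊕ 4 = A.
P[3]: S = E(K, 4) = 1; 9 ⊕ 1 = 8.
Blocks that differ from the original plaintext: P[1].

P[0] = 4, P[1] = 8, P[2] = A, P[3] = 8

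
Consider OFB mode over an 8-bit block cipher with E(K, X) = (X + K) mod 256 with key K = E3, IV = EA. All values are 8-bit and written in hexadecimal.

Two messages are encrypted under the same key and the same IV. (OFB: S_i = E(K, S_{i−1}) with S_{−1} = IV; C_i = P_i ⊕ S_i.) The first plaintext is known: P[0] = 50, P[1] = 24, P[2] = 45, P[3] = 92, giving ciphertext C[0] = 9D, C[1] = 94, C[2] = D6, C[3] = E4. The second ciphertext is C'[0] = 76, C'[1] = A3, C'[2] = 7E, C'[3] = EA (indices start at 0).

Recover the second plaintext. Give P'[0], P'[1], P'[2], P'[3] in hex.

P'[0] = BB, P'[1] = 13, P'[2] = ED, P'[3] = 9C

In OFB with a reused IV, both messages share the same keystream S_i, so C_i ⊕ C'_i = P_i ⊕ P'_i and thus P'_i = P_i ⊕ C_i ⊕ C'_i.
P'[0]: 50 ⊕ 9D ⊕ 76 = BB.
P'[1]: 24 ⊕ 94 ⊕ A3 = 13.
P'[2]: 45 ⊕ D6 ⊕ 7E = ED.
P'[3]: 92 ⊕ E4 ⊕ EA = 9C.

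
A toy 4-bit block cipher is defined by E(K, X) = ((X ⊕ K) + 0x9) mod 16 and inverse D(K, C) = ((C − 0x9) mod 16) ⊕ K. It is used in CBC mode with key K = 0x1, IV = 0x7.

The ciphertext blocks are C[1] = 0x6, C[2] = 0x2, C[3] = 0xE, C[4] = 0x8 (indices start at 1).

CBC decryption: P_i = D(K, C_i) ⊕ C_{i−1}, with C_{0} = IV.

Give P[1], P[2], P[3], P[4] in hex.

P[1] = 0xB, P[2] = 0xE, P[3] = 0x6, P[4] = 0x0

P[1]: D(K, 0x6) = 0xC; 0xC ⊕ 0x7 = 0xB.
P[2]: D(K, 0x2) = 0x8; 0x8 ⊕ 0x6 = 0xE.
P[3]: D(K, 0xE) = 0x4; 0x4 ⊕ 0x2 = 0x6.
P[4]: D(K, 0x8) = 0xE; 0xE ⊕ 0xE = 0x0.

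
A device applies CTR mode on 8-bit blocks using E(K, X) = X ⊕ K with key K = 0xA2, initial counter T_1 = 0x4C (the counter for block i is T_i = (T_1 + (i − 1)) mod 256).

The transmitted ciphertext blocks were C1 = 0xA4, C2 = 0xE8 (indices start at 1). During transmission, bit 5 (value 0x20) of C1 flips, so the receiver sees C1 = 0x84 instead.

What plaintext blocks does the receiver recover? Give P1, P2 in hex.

CTR decryption: S_i = E(K, T_i) where T_i is the counter for block i; P_i = C_i ⊕ S_i.
Only C1 changed, to 0x84. In CTR, a change in C_i flips the same bit in P_i only; the keystream is unaffected. Decrypting the received ciphertext:
P1: T = 0x4C, S = E(K, T) = 0xEE; 0x84 ⊕ 0xEE = 0x6A.
P2: T = 0x4D, S = E(K, T) = 0xEF; 0xE8 ⊕ 0xEF = 0x07.
Blocks that differ from the original plaintext: P1.

P1 = 0x6A, P2 = 0x07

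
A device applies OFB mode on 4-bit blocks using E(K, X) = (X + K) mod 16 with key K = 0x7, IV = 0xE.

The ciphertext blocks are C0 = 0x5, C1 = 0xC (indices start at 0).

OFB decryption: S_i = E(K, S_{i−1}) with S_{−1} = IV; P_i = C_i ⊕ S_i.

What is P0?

P0 = 0x0

P0: S = E(K, 0xE) = 0x5; 0x5 ⊕ 0x5 = 0x0.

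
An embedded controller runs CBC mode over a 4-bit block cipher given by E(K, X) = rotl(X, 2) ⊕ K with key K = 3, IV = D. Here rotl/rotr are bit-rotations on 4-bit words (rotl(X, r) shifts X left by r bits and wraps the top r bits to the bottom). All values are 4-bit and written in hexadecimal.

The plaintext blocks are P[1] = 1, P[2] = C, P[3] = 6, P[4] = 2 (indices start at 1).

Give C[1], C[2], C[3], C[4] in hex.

CBC encryption: C_i = E(K, P_i ⊕ C_{i−1}), with C_{0} = IV.
C[1]: P[1] ⊕ D = C; E(K, C) = 0.
C[2]: P[2] ⊕ 0 = C; E(K, C) = 0.
C[3]: P[3] ⊕ 0 = 6; E(K, 6) = A.
C[4]: P[4] ⊕ A = 8; E(K, 8) = 1.

C[1] = 0, C[2] = 0, C[3] = A, C[4] = 1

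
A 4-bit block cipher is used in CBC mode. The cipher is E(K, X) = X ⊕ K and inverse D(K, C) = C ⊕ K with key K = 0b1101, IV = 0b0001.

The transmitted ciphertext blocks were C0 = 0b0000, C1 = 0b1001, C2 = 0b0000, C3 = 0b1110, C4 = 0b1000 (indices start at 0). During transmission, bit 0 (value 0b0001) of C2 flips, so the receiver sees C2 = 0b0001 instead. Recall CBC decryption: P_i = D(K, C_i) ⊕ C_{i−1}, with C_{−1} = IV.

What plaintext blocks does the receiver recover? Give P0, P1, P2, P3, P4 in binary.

Only C2 changed, to 0b0001. In CBC, a change in C_i garbles P_i and flips the same bit in P_{i+1}. Decrypting the received ciphertext:
P0: D(K, 0b0000) = 0b1101; 0b1101 ⊕ 0b0001 = 0b1100.
P1: D(K, 0b1001) = 0b0100; 0b0100 ⊕ 0b0000 = 0b0100.
P2: D(K, 0b0001) = 0b1100; 0b1100 ⊕ 0b1001 = 0b0101.
P3: D(K, 0b1110) = 0b0011; 0b0011 ⊕ 0b0001 = 0b0010.
P4: D(K, 0b1000) = 0b0101; 0b0101 ⊕ 0b1110 = 0b1011.
Blocks that differ from the original plaintext: P2, P3.

P0 = 0b1100, P1 = 0b0100, P2 = 0b0101, P3 = 0b0010, P4 = 0b1011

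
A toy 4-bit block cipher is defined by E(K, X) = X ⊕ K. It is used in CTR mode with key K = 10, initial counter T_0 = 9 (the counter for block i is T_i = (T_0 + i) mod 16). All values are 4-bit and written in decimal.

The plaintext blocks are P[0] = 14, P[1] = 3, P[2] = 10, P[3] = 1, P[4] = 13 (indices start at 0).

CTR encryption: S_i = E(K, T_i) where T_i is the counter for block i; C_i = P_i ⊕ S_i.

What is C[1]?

C[0]: T = 9, S = E(K, T) = 3; 14 ⊕ 3 = 13.
C[1]: T = 10, S = E(K, T) = 0; 3 ⊕ 0 = 3.

C[1] = 3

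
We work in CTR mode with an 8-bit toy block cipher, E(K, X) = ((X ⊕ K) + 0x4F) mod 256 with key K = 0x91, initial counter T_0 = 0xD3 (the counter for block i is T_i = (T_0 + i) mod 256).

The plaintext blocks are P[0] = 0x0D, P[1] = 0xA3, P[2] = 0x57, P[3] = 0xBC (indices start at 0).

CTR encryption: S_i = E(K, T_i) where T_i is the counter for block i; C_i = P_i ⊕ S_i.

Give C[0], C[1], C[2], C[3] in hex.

C[0]: T = 0xD3, S = E(K, T) = 0x91; 0x0D ⊕ 0x91 = 0x9C.
C[1]: T = 0xD4, S = E(K, T) = 0x94; 0xA3 ⊕ 0x94 = 0x37.
C[2]: T = 0xD5, S = E(K, T) = 0x93; 0x57 ⊕ 0x93 = 0xC4.
C[3]: T = 0xD6, S = E(K, T) = 0x96; 0xBC ⊕ 0x96 = 0x2A.

C[0] = 0x9C, C[1] = 0x37, C[2] = 0xC4, C[3] = 0x2A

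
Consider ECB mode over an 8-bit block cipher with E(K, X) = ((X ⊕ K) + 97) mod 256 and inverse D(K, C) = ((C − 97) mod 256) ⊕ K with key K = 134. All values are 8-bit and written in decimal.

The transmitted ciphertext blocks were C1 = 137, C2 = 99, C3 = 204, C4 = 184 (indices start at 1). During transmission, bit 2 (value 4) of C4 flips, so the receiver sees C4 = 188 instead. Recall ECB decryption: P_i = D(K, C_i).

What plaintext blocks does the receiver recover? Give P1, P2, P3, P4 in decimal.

P1 = 174, P2 = 132, P3 = 237, P4 = 221

Only C4 changed, to 188. In ECB, a change in C_i affects only P_i. Decrypting the received ciphertext:
P1: D(K, 137) = 174.
P2: D(K, 99) = 132.
P3: D(K, 204) = 237.
P4: D(K, 188) = 221.
Blocks that differ from the original plaintext: P4.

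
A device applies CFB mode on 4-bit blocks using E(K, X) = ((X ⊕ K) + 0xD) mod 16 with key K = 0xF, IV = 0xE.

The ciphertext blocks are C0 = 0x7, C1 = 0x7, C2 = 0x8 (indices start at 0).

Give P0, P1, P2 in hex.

P0 = 0x9, P1 = 0x2, P2 = 0xD

CFB decryption: P_i = C_i ⊕ E(K, C_{i−1}), with C_{−1} = IV.
P0: E(K, 0xE) = 0xE; 0x7 ⊕ 0xE = 0x9.
P1: E(K, 0x7) = 0x5; 0x7 ⊕ 0x5 = 0x2.
P2: E(K, 0x7) = 0x5; 0x8 ⊕ 0x5 = 0xD.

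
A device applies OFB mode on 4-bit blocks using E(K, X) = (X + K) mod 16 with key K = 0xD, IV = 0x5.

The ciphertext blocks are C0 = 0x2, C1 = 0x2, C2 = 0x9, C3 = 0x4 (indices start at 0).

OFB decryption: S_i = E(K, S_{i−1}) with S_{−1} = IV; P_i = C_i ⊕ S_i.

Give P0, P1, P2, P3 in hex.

P0: S = E(K, 0x5) = 0x2; 0x2 ⊕ 0x2 = 0x0.
P1: S = E(K, 0x2) = 0xF; 0x2 ⊕ 0xF = 0xD.
P2: S = E(K, 0xF) = 0xC; 0x9 ⊕ 0xC = 0x5.
P3: S = E(K, 0xC) = 0x9; 0x4 ⊕ 0x9 = 0xD.

P0 = 0x0, P1 = 0xD, P2 = 0x5, P3 = 0xD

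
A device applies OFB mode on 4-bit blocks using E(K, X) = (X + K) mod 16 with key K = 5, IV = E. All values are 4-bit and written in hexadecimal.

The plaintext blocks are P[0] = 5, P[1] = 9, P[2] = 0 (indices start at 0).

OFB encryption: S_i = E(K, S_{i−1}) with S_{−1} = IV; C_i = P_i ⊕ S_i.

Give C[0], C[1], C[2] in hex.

C[0]: S = E(K, E) = 3; 5 ⊕ 3 = 6.
C[1]: S = E(K, 3) = 8; 9 ⊕ 8 = 1.
C[2]: S = E(K, 8) = D; 0 ⊕ D = D.

C[0] = 6, C[1] = 1, C[2] = D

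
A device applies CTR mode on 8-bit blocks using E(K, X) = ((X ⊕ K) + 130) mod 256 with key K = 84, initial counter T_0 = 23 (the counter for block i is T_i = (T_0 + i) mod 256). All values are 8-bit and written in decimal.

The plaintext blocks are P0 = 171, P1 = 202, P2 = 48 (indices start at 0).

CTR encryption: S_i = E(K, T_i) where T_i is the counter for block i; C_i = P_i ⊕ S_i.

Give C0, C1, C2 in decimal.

C0 = 110, C1 = 4, C2 = 255

C0: T = 23, S = E(K, T) = 197; 171 ⊕ 197 = 110.
C1: T = 24, S = E(K, T) = 206; 202 ⊕ 206 = 4.
C2: T = 25, S = E(K, T) = 207; 48 ⊕ 207 = 255.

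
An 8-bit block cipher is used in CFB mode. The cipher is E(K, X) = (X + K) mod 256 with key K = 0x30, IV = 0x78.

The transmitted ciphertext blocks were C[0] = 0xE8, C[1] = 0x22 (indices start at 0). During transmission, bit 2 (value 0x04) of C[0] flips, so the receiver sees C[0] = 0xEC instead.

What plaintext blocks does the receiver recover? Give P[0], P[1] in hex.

CFB decryption: P_i = C_i ⊕ E(K, C_{i−1}), with C_{−1} = IV.
Only C[0] changed, to 0xEC. In CFB, a change in C_i flips the same bit in P_i and garbles P_{i+1}. Decrypting the received ciphertext:
P[0]: E(K, 0x78) = 0xA8; 0xEC ⊕ 0xA8 = 0x44.
P[1]: E(K, 0xEC) = 0x1C; 0x22 ⊕ 0x1C = 0x3E.
Blocks that differ from the original plaintext: P[0], P[1].

P[0] = 0x44, P[1] = 0x3E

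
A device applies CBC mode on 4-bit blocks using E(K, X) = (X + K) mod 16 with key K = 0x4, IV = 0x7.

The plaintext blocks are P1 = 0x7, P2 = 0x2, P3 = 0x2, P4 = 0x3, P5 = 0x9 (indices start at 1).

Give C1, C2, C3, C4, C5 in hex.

CBC encryption: C_i = E(K, P_i ⊕ C_{i−1}), with C_{0} = IV.
C1: P1 ⊕ 0x7 = 0x0; E(K, 0x0) = 0x4.
C2: P2 ⊕ 0x4 = 0x6; E(K, 0x6) = 0xA.
C3: P3 ⊕ 0xA = 0x8; E(K, 0x8) = 0xC.
C4: P4 ⊕ 0xC = 0xF; E(K, 0xF) = 0x3.
C5: P5 ⊕ 0x3 = 0xA; E(K, 0xA) = 0xE.

C1 = 0x4, C2 = 0xA, C3 = 0xC, C4 = 0x3, C5 = 0xE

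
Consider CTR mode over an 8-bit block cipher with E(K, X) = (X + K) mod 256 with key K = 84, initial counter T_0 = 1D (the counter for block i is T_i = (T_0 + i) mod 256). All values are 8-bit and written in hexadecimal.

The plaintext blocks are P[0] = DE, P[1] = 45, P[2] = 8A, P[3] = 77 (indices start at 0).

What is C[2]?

C[2] = 29

CTR encryption: S_i = E(K, T_i) where T_i is the counter for block i; C_i = P_i ⊕ S_i.
C[0]: T = 1D, S = E(K, T) = A1; DE ⊕ A1 = 7F.
C[1]: T = 1E, S = E(K, T) = A2; 45 ⊕ A2 = E7.
C[2]: T = 1F, S = E(K, T) = A3; 8A ⊕ A3 = 29.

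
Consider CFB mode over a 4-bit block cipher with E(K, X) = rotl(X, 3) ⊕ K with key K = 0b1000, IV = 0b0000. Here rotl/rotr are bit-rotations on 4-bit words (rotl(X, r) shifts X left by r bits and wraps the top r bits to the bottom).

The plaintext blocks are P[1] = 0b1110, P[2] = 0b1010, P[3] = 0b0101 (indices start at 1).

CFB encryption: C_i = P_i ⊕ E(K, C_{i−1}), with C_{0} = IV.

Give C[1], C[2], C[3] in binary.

C[1] = 0b0110, C[2] = 0b0001, C[3] = 0b0101

C[1]: E(K, 0b0000) = 0b1000; 0b1110 ⊕ 0b1000 = 0b0110.
C[2]: E(K, 0b0110) = 0b1011; 0b1010 ⊕ 0b1011 = 0b0001.
C[3]: E(K, 0b0001) = 0b0000; 0b0101 ⊕ 0b0000 = 0b0101.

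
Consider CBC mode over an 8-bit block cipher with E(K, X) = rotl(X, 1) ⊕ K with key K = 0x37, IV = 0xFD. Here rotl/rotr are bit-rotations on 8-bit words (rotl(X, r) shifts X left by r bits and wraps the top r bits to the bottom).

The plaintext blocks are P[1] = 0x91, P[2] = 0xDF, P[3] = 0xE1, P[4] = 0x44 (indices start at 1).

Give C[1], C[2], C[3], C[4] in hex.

C[1] = 0xEF, C[2] = 0x57, C[3] = 0x5A, C[4] = 0x0B

CBC encryption: C_i = E(K, P_i ⊕ C_{i−1}), with C_{0} = IV.
C[1]: P[1] ⊕ 0xFD = 0x6C; E(K, 0x6C) = 0xEF.
C[2]: P[2] ⊕ 0xEF = 0x30; E(K, 0x30) = 0x57.
C[3]: P[3] ⊕ 0x57 = 0xB6; E(K, 0xB6) = 0x5A.
C[4]: P[4] ⊕ 0x5A = 0x1E; E(K, 0x1E) = 0x0B.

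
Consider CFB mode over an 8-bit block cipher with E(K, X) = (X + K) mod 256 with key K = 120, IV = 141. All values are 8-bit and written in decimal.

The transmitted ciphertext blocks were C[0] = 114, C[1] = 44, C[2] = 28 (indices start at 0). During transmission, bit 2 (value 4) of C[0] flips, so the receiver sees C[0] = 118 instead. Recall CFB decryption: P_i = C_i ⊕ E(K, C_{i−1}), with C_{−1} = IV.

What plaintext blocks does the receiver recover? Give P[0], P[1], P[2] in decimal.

P[0] = 115, P[1] = 194, P[2] = 184

Only C[0] changed, to 118. In CFB, a change in C_i flips the same bit in P_i and garbles P_{i+1}. Decrypting the received ciphertext:
P[0]: E(K, 141) = 5; 118 ⊕ 5 = 115.
P[1]: E(K, 118) = 238; 44 ⊕ 238 = 194.
P[2]: E(K, 44) = 164; 28 ⊕ 164 = 184.
Blocks that differ from the original plaintext: P[0], P[1].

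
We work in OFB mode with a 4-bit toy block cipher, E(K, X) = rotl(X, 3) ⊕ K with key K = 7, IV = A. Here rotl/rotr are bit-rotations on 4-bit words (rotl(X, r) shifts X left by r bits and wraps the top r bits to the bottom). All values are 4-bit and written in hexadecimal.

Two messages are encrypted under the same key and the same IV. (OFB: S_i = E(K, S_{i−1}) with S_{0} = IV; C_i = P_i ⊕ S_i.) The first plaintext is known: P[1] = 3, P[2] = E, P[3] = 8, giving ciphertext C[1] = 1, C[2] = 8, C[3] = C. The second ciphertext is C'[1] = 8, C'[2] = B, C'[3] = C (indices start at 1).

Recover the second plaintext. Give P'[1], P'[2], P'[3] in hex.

In OFB with a reused IV, both messages share the same keystream S_i, so C_i ⊕ C'_i = P_i ⊕ P'_i and thus P'_i = P_i ⊕ C_i ⊕ C'_i.
P'[1]: 3 ⊕ 1 ⊕ 8 = A.
P'[2]: E ⊕ 8 ⊕ B = D.
P'[3]: 8 ⊕ C ⊕ C = 8.

P'[1] = A, P'[2] = D, P'[3] = 8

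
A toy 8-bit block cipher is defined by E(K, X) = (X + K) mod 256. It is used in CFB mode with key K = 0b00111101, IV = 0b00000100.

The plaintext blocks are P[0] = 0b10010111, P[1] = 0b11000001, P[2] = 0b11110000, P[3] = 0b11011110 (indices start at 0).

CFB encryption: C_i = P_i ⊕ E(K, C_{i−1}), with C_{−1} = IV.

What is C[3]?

C[0]: E(K, 0b00000100) = 0b01000001; 0b10010111 ⊕ 0b01000001 = 0b11010110.
C[1]: E(K, 0b11010110) = 0b00010011; 0b11000001 ⊕ 0b00010011 = 0b11010010.
C[2]: E(K, 0b11010010) = 0b00001111; 0b11110000 ⊕ 0b00001111 = 0b11111111.
C[3]: E(K, 0b11111111) = 0b00111100; 0b11011110 ⊕ 0b00111100 = 0b11100010.

C[3] = 0b11100010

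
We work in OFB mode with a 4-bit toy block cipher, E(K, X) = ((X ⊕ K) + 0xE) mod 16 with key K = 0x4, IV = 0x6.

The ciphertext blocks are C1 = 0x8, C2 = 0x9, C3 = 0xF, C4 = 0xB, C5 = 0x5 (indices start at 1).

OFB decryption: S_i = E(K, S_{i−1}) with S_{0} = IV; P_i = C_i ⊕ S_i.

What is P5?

P5 = 0xD

P1: S = E(K, 0x6) = 0x0; 0x8 ⊕ 0x0 = 0x8.
P2: S = E(K, 0x0) = 0x2; 0x9 ⊕ 0x2 = 0xB.
P3: S = E(K, 0x2) = 0x4; 0xF ⊕ 0x4 = 0xB.
P4: S = E(K, 0x4) = 0xE; 0xB ⊕ 0xE = 0x5.
P5: S = E(K, 0xE) = 0x8; 0x5 ⊕ 0x8 = 0xD.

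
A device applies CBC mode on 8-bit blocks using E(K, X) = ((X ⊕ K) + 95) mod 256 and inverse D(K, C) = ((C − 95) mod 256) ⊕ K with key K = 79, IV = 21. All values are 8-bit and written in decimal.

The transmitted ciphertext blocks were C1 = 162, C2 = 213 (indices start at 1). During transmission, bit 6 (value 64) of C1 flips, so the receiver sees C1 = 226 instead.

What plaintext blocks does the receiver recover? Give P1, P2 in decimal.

P1 = 217, P2 = 219

CBC decryption: P_i = D(K, C_i) ⊕ C_{i−1}, with C_{0} = IV.
Only C1 changed, to 226. In CBC, a change in C_i garbles P_i and flips the same bit in P_{i+1}. Decrypting the received ciphertext:
P1: D(K, 226) = 204; 204 ⊕ 21 = 217.
P2: D(K, 213) = 57; 57 ⊕ 226 = 219.
Blocks that differ from the original plaintext: P1, P2.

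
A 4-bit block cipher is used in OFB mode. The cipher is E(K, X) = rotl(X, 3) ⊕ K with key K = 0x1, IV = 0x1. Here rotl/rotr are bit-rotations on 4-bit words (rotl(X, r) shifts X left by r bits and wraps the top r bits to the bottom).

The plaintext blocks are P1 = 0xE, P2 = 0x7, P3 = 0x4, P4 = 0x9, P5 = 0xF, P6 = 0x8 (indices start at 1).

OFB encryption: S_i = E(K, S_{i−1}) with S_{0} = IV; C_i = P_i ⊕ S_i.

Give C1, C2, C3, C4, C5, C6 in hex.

C1 = 0x7, C2 = 0xA, C3 = 0xB, C4 = 0x7, C5 = 0x9, C6 = 0xA

C1: S = E(K, 0x1) = 0x9; 0xE ⊕ 0x9 = 0x7.
C2: S = E(K, 0x9) = 0xD; 0x7 ⊕ 0xD = 0xA.
C3: S = E(K, 0xD) = 0xF; 0x4 ⊕ 0xF = 0xB.
C4: S = E(K, 0xF) = 0xE; 0x9 ⊕ 0xE = 0x7.
C5: S = E(K, 0xE) = 0x6; 0xF ⊕ 0x6 = 0x9.
C6: S = E(K, 0x6) = 0x2; 0x8 ⊕ 0x2 = 0xA.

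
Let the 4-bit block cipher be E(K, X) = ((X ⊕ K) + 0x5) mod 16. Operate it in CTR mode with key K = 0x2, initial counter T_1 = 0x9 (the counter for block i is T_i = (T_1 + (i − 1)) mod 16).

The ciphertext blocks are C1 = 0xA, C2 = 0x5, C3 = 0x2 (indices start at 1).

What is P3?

P3 = 0xC

CTR decryption: S_i = E(K, T_i) where T_i is the counter for block i; P_i = C_i ⊕ S_i.
P3: T = 0xB, S = E(K, T) = 0xE; 0x2 ⊕ 0xE = 0xC.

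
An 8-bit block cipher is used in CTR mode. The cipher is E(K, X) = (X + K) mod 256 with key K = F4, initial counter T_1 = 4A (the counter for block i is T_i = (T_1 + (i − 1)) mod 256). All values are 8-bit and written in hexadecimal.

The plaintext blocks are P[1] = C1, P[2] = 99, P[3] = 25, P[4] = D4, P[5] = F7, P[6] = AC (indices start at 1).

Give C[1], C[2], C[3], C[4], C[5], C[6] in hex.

CTR encryption: S_i = E(K, T_i) where T_i is the counter for block i; C_i = P_i ⊕ S_i.
C[1]: T = 4A, S = E(K, T) = 3E; C1 ⊕ 3E = FF.
C[2]: T = 4B, S = E(K, T) = 3F; 99 ⊕ 3F = A6.
C[3]: T = 4C, S = E(K, T) = 40; 25 ⊕ 40 = 65.
C[4]: T = 4D, S = E(K, T) = 41; D4 ⊕ 41 = 95.
C[5]: T = 4E, S = E(K, T) = 42; F7 ⊕ 42 = B5.
C[6]: T = 4F, S = E(K, T) = 43; AC ⊕ 43 = EF.

C[1] = FF, C[2] = A6, C[3] = 65, C[4] = 95, C[5] = B5, C[6] = EF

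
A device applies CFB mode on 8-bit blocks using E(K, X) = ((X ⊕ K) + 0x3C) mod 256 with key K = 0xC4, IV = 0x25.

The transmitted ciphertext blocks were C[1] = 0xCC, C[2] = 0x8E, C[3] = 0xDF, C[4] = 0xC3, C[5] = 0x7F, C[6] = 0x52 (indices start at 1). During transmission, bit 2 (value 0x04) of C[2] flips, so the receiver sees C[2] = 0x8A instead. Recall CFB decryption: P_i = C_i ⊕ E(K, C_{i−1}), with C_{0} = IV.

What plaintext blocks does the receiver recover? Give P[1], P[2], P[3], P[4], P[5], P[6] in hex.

Only C[2] changed, to 0x8A. In CFB, a change in C_i flips the same bit in P_i and garbles P_{i+1}. Decrypting the received ciphertext:
P[1]: E(K, 0x25) = 0x1D; 0xCC ⊕ 0x1D = 0xD1.
P[2]: E(K, 0xCC) = 0x44; 0x8A ⊕ 0x44 = 0xCE.
P[3]: E(K, 0x8A) = 0x8A; 0xDF ⊕ 0x8A = 0x55.
P[4]: E(K, 0xDF) = 0x57; 0xC3 ⊕ 0x57 = 0x94.
P[5]: E(K, 0xC3) = 0x43; 0x7F ⊕ 0x43 = 0x3C.
P[6]: E(K, 0x7F) = 0xF7; 0x52 ⊕ 0xF7 = 0xA5.
Blocks that differ from the original plaintext: P[2], P[3].

P[1] = 0xD1, P[2] = 0xCE, P[3] = 0x55, P[4] = 0x94, P[5] = 0x3C, P[6] = 0xA5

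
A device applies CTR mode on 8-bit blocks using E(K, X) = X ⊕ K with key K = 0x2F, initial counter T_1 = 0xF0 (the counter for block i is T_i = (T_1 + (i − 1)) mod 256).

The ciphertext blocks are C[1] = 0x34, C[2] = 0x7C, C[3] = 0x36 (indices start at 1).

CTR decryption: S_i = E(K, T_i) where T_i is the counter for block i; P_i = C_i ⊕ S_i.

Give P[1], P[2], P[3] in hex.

P[1] = 0xEB, P[2] = 0xA2, P[3] = 0xEB

P[1]: T = 0xF0, S = E(K, T) = 0xDF; 0x34 ⊕ 0xDF = 0xEB.
P[2]: T = 0xF1, S = E(K, T) = 0xDE; 0x7C ⊕ 0xDE = 0xA2.
P[3]: T = 0xF2, S = E(K, T) = 0xDD; 0x36 ⊕ 0xDD = 0xEB.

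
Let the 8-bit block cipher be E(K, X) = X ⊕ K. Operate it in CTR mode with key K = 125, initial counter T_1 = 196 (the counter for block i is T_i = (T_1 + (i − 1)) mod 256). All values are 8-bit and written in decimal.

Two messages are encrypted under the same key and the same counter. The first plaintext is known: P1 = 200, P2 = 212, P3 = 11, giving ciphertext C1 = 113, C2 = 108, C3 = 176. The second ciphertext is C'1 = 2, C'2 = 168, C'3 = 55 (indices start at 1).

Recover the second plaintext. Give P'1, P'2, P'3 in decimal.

P'1 = 187, P'2 = 16, P'3 = 140

In CTR with a reused counter, both messages share the same keystream S_i, so C_i ⊕ C'_i = P_i ⊕ P'_i and thus P'_i = P_i ⊕ C_i ⊕ C'_i.
P'1: 200 ⊕ 113 ⊕ 2 = 187.
P'2: 212 ⊕ 108 ⊕ 168 = 16.
P'3: 11 ⊕ 176 ⊕ 55 = 140.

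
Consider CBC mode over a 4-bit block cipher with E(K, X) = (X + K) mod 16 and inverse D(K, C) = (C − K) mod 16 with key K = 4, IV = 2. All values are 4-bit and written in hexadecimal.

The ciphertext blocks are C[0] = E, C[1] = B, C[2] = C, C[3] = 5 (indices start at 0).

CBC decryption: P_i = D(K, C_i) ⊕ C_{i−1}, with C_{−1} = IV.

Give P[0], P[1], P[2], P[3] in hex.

P[0] = 8, P[1] = 9, P[2] = 3, P[3] = D

P[0]: D(K, E) = A; A ⊕ 2 = 8.
P[1]: D(K, B) = 7; 7 ⊕ E = 9.
P[2]: D(K, C) = 8; 8 ⊕ B = 3.
P[3]: D(K, 5) = 1; 1 ⊕ C = D.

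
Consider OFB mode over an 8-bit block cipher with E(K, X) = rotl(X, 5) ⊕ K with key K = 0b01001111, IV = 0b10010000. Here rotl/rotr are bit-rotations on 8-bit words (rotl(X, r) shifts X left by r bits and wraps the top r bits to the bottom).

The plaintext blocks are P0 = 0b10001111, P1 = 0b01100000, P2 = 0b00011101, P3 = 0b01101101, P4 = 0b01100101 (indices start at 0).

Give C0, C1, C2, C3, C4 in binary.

C0 = 0b11010010, C1 = 0b10000100, C2 = 0b11001110, C3 = 0b01011000, C4 = 0b10001100

OFB encryption: S_i = E(K, S_{i−1}) with S_{−1} = IV; C_i = P_i ⊕ S_i.
C0: S = E(K, 0b10010000) = 0b01011101; 0b10001111 ⊕ 0b01011101 = 0b11010010.
C1: S = E(K, 0b01011101) = 0b11100100; 0b01100000 ⊕ 0b11100100 = 0b10000100.
C2: S = E(K, 0b11100100) = 0b11010011; 0b00011101 ⊕ 0b11010011 = 0b11001110.
C3: S = E(K, 0b11010011) = 0b00110101; 0b01101101 ⊕ 0b00110101 = 0b01011000.
C4: S = E(K, 0b00110101) = 0b11101001; 0b01100101 ⊕ 0b11101001 = 0b10001100.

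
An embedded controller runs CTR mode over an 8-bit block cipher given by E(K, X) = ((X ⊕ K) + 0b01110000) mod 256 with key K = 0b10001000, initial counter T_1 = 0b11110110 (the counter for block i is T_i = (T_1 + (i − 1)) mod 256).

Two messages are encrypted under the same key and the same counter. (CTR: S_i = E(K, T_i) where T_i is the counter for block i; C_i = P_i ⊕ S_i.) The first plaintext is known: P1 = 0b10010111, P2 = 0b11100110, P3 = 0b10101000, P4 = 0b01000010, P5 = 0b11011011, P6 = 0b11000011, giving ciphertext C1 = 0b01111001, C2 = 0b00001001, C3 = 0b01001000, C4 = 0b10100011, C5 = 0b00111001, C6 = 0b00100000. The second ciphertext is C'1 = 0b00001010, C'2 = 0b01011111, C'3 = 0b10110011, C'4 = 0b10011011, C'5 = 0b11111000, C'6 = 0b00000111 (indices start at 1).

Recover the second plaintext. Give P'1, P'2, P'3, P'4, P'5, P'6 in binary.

In CTR with a reused counter, both messages share the same keystream S_i, so C_i ⊕ C'_i = P_i ⊕ P'_i and thus P'_i = P_i ⊕ C_i ⊕ C'_i.
P'1: 0b10010111 ⊕ 0b01111001 ⊕ 0b00001010 = 0b11100100.
P'2: 0b11100110 ⊕ 0b00001001 ⊕ 0b01011111 = 0b10110000.
P'3: 0b10101000 ⊕ 0b01001000 ⊕ 0b10110011 = 0b01010011.
P'4: 0b01000010 ⊕ 0b10100011 ⊕ 0b10011011 = 0b01111010.
P'5: 0b11011011 ⊕ 0b00111001 ⊕ 0b11111000 = 0b00011010.
P'6: 0b11000011 ⊕ 0b00100000 ⊕ 0b00000111 = 0b11100100.

P'1 = 0b11100100, P'2 = 0b10110000, P'3 = 0b01010011, P'4 = 0b01111010, P'5 = 0b00011010, P'6 = 0b11100100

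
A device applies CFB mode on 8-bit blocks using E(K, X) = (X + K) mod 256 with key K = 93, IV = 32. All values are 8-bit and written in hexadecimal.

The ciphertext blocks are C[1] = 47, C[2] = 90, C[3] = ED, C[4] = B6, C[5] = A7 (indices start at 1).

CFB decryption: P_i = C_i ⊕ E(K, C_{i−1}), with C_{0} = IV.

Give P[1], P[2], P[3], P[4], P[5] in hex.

P[1]: E(K, 32) = C5; 47 ⊕ C5 = 82.
P[2]: E(K, 47) = DA; 90 ⊕ DA = 4A.
P[3]: E(K, 90) = 23; ED ⊕ 23 = CE.
P[4]: E(K, ED) = 80; B6 ⊕ 80 = 36.
P[5]: E(K, B6) = 49; A7 ⊕ 49 = EE.

P[1] = 82, P[2] = 4A, P[3] = CE, P[4] = 36, P[5] = EE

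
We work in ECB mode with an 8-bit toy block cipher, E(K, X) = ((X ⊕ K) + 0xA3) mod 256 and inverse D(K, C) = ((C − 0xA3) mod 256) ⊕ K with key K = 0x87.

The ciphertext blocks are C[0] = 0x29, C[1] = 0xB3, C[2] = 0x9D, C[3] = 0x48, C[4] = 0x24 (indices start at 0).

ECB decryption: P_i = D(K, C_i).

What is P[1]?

P[1] = 0x97

P[1]: D(K, 0xB3) = 0x97.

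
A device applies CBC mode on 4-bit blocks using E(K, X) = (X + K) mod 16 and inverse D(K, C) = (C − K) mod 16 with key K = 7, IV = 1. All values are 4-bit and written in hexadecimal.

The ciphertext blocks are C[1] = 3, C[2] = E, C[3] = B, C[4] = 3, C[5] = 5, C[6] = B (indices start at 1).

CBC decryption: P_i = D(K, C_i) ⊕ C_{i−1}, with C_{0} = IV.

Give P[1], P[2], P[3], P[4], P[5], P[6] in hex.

P[1] = D, P[2] = 4, P[3] = A, P[4] = 7, P[5] = D, P[6] = 1

P[1]: D(K, 3) = C; C ⊕ 1 = D.
P[2]: D(K, E) = 7; 7 ⊕ 3 = 4.
P[3]: D(K, B) = 4; 4 ⊕ E = A.
P[4]: D(K, 3) = C; C ⊕ B = 7.
P[5]: D(K, 5) = E; E ⊕ 3 = D.
P[6]: D(K, B) = 4; 4 ⊕ 5 = 1.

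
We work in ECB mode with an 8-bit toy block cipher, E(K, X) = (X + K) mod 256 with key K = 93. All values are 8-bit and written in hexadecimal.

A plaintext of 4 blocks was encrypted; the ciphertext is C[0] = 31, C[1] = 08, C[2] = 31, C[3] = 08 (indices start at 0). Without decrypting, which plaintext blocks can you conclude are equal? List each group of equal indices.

ECB encrypts each block independently with the same key, so equal ciphertext blocks imply equal plaintext blocks.
C[0] = C[2] = 31, so P[0] = P[2].
C[1] = C[3] = 08, so P[1] = P[3].

P[0] = P[2]; P[1] = P[3]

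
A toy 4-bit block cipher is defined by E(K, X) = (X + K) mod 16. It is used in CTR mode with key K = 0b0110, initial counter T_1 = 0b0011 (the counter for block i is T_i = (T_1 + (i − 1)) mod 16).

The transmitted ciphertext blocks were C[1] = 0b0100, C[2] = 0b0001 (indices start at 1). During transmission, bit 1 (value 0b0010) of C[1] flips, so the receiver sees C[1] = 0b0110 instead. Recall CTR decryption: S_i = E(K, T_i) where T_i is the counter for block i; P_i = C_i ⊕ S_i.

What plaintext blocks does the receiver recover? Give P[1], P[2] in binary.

P[1] = 0b1111, P[2] = 0b1011

Only C[1] changed, to 0b0110. In CTR, a change in C_i flips the same bit in P_i only; the keystream is unaffected. Decrypting the received ciphertext:
P[1]: T = 0b0011, S = E(K, T) = 0b1001; 0b0110 ⊕ 0b1001 = 0b1111.
P[2]: T = 0b0100, S = E(K, T) = 0b1010; 0b0001 ⊕ 0b1010 = 0b1011.
Blocks that differ from the original plaintext: P[1].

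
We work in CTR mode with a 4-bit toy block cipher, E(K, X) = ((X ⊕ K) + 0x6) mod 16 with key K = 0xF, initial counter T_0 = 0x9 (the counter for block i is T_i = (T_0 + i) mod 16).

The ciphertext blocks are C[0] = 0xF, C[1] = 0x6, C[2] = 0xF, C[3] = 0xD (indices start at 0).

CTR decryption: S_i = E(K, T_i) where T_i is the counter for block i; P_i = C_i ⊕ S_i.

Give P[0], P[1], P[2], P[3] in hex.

P[0]: T = 0x9, S = E(K, T) = 0xC; 0xF ⊕ 0xC = 0x3.
P[1]: T = 0xA, S = E(K, T) = 0xB; 0x6 ⊕ 0xB = 0xD.
P[2]: T = 0xB, S = E(K, T) = 0xA; 0xF ⊕ 0xA = 0x5.
P[3]: T = 0xC, S = E(K, T) = 0x9; 0xD ⊕ 0x9 = 0x4.

P[0] = 0x3, P[1] = 0xD, P[2] = 0x5, P[3] = 0x4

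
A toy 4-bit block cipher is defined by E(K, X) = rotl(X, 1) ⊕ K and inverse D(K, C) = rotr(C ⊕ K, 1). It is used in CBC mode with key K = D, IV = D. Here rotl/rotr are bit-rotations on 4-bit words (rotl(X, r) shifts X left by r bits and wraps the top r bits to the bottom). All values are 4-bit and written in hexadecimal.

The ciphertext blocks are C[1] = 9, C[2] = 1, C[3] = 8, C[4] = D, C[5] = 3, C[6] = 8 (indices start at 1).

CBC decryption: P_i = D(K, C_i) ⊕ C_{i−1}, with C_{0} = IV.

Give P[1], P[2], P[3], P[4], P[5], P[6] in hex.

P[1] = F, P[2] = F, P[3] = B, P[4] = 8, P[5] = A, P[6] = 9

P[1]: D(K, 9) = 2; 2 ⊕ D = F.
P[2]: D(K, 1) = 6; 6 ⊕ 9 = F.
P[3]: D(K, 8) = A; A ⊕ 1 = B.
P[4]: D(K, D) = 0; 0 ⊕ 8 = 8.
P[5]: D(K, 3) = 7; 7 ⊕ D = A.
P[6]: D(K, 8) = A; A ⊕ 3 = 9.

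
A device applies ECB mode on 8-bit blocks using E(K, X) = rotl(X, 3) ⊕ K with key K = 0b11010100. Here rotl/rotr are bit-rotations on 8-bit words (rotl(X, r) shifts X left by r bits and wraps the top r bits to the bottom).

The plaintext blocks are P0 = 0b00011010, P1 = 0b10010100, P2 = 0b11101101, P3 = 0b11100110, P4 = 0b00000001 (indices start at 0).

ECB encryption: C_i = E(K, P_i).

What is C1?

C1: E(K, 0b10010100) = 0b01110000.

C1 = 0b01110000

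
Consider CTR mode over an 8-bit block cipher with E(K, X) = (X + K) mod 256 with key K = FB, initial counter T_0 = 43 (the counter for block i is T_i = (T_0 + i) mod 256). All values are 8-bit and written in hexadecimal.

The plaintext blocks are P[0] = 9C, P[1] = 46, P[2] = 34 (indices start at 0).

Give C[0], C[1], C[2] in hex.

CTR encryption: S_i = E(K, T_i) where T_i is the counter for block i; C_i = P_i ⊕ S_i.
C[0]: T = 43, S = E(K, T) = 3E; 9C ⊕ 3E = A2.
C[1]: T = 44, S = E(K, T) = 3F; 46 ⊕ 3F = 79.
C[2]: T = 45, S = E(K, T) = 40; 34 ⊕ 40 = 74.

C[0] = A2, C[1] = 79, C[2] = 74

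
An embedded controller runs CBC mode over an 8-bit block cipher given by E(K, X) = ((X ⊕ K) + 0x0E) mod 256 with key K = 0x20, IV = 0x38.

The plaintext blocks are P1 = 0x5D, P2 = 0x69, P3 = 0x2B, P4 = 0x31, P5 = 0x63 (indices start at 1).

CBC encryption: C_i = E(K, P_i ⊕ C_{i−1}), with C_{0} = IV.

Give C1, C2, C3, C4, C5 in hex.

C1 = 0x53, C2 = 0x28, C3 = 0x31, C4 = 0x2E, C5 = 0x7B

C1: P1 ⊕ 0x38 = 0x65; E(K, 0x65) = 0x53.
C2: P2 ⊕ 0x53 = 0x3A; E(K, 0x3A) = 0x28.
C3: P3 ⊕ 0x28 = 0x03; E(K, 0x03) = 0x31.
C4: P4 ⊕ 0x31 = 0x00; E(K, 0x00) = 0x2E.
C5: P5 ⊕ 0x2E = 0x4D; E(K, 0x4D) = 0x7B.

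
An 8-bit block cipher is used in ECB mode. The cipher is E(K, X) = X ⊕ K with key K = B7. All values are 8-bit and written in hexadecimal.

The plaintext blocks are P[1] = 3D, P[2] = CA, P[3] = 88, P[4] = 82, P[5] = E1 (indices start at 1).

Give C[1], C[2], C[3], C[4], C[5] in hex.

C[1] = 8A, C[2] = 7D, C[3] = 3F, C[4] = 35, C[5] = 56

ECB encryption: C_i = E(K, P_i).
C[1]: E(K, 3D) = 8A.
C[2]: E(K, CA) = 7D.
C[3]: E(K, 88) = 3F.
C[4]: E(K, 82) = 35.
C[5]: E(K, E1) = 56.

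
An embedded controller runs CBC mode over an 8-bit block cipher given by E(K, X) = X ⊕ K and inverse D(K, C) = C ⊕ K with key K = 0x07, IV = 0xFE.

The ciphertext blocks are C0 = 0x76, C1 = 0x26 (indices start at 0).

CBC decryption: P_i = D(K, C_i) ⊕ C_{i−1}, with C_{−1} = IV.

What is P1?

P1 = 0x57

P1: D(K, 0x26) = 0x21; 0x21 ⊕ 0x76 = 0x57.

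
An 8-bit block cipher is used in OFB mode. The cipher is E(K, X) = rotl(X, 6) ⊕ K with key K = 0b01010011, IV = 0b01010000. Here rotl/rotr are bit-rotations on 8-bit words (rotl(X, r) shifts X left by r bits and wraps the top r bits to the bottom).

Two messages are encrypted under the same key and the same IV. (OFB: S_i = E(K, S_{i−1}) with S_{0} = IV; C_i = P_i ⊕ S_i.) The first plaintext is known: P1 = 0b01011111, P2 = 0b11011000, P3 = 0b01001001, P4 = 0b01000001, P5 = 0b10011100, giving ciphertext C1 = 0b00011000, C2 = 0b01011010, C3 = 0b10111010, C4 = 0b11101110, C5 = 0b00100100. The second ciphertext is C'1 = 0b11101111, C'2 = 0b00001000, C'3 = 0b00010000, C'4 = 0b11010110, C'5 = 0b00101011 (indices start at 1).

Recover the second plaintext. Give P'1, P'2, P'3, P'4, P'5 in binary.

In OFB with a reused IV, both messages share the same keystream S_i, so C_i ⊕ C'_i = P_i ⊕ P'_i and thus P'_i = P_i ⊕ C_i ⊕ C'_i.
P'1: 0b01011111 ⊕ 0b00011000 ⊕ 0b11101111 = 0b10101000.
P'2: 0b11011000 ⊕ 0b01011010 ⊕ 0b00001000 = 0b10001010.
P'3: 0b01001001 ⊕ 0b10111010 ⊕ 0b00010000 = 0b11100011.
P'4: 0b01000001 ⊕ 0b11101110 ⊕ 0b11010110 = 0b01111001.
P'5: 0b10011100 ⊕ 0b00100100 ⊕ 0b00101011 = 0b10010011.

P'1 = 0b10101000, P'2 = 0b10001010, P'3 = 0b11100011, P'4 = 0b01111001, P'5 = 0b10010011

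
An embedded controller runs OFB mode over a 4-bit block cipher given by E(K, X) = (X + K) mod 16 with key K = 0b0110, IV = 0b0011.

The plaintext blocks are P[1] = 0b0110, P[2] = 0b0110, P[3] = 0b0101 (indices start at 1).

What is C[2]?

OFB encryption: S_i = E(K, S_{i−1}) with S_{0} = IV; C_i = P_i ⊕ S_i.
C[1]: S = E(K, 0b0011) = 0b1001; 0b0110 ⊕ 0b1001 = 0b1111.
C[2]: S = E(K, 0b1001) = 0b1111; 0b0110 ⊕ 0b1111 = 0b1001.

C[2] = 0b1001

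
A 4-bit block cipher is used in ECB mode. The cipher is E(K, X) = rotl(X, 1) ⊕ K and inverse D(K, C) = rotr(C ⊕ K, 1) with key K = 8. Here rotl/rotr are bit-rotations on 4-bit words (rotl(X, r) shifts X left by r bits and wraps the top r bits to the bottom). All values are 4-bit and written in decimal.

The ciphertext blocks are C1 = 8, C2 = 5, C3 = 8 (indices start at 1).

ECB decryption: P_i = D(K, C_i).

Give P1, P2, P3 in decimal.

P1: D(K, 8) = 0.
P2: D(K, 5) = 14.
P3: D(K, 8) = 0.

P1 = 0, P2 = 14, P3 = 0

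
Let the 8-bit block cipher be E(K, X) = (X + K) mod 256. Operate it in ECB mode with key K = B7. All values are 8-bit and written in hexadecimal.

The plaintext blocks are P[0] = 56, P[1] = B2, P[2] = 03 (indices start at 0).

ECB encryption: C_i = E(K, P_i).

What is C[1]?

C[1] = 69

C[1]: E(K, B2) = 69.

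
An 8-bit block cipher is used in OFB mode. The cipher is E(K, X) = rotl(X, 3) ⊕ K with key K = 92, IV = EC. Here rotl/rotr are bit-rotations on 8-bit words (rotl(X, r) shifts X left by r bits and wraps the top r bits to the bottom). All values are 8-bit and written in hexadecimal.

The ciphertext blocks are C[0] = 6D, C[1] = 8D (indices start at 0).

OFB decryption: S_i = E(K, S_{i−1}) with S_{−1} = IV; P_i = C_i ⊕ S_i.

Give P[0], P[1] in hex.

P[0]: S = E(K, EC) = F5; 6D ⊕ F5 = 98.
P[1]: S = E(K, F5) = 3D; 8D ⊕ 3D = B0.

P[0] = 98, P[1] = B0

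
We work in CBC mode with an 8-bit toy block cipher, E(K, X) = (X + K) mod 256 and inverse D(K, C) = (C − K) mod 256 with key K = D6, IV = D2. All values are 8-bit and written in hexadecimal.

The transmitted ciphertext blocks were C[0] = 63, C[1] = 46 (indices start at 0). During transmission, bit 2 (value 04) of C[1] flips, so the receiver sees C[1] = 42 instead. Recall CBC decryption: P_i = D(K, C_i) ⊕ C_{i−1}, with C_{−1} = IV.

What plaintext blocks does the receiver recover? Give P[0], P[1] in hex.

Only C[1] changed, to 42. In CBC, a change in C_i garbles P_i and flips the same bit in P_{i+1}. Decrypting the received ciphertext:
P[0]: D(K, 63) = 8D; 8D ⊕ D2 = 5F.
P[1]: D(K, 42) = 6C; 6C ⊕ 63 = 0F.
Blocks that differ from the original plaintext: P[1].

P[0] = 5F, P[1] = 0F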